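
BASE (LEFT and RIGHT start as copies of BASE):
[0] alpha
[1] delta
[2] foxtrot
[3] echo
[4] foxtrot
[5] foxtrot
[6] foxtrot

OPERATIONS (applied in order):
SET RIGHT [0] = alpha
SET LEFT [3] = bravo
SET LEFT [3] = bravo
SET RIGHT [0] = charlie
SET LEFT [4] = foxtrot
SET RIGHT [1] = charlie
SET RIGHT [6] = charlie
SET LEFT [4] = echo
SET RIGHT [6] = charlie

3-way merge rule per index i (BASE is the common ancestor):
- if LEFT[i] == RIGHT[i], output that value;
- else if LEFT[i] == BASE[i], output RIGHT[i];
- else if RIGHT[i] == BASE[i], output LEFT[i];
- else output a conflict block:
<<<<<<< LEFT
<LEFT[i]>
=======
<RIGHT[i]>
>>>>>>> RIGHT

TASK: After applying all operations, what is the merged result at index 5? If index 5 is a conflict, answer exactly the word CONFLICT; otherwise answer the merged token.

Answer: foxtrot

Derivation:
Final LEFT:  [alpha, delta, foxtrot, bravo, echo, foxtrot, foxtrot]
Final RIGHT: [charlie, charlie, foxtrot, echo, foxtrot, foxtrot, charlie]
i=0: L=alpha=BASE, R=charlie -> take RIGHT -> charlie
i=1: L=delta=BASE, R=charlie -> take RIGHT -> charlie
i=2: L=foxtrot R=foxtrot -> agree -> foxtrot
i=3: L=bravo, R=echo=BASE -> take LEFT -> bravo
i=4: L=echo, R=foxtrot=BASE -> take LEFT -> echo
i=5: L=foxtrot R=foxtrot -> agree -> foxtrot
i=6: L=foxtrot=BASE, R=charlie -> take RIGHT -> charlie
Index 5 -> foxtrot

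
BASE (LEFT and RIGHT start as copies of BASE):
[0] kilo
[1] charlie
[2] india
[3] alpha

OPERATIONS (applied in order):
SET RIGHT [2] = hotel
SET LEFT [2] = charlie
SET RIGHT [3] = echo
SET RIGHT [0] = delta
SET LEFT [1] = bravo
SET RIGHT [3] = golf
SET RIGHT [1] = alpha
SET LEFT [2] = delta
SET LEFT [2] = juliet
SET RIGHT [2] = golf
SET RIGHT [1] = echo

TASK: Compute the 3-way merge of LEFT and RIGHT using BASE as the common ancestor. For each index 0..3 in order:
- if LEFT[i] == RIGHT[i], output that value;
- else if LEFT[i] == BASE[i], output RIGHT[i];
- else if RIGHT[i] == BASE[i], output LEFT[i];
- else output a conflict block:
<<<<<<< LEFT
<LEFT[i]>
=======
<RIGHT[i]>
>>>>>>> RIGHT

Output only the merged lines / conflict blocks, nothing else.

Final LEFT:  [kilo, bravo, juliet, alpha]
Final RIGHT: [delta, echo, golf, golf]
i=0: L=kilo=BASE, R=delta -> take RIGHT -> delta
i=1: BASE=charlie L=bravo R=echo all differ -> CONFLICT
i=2: BASE=india L=juliet R=golf all differ -> CONFLICT
i=3: L=alpha=BASE, R=golf -> take RIGHT -> golf

Answer: delta
<<<<<<< LEFT
bravo
=======
echo
>>>>>>> RIGHT
<<<<<<< LEFT
juliet
=======
golf
>>>>>>> RIGHT
golf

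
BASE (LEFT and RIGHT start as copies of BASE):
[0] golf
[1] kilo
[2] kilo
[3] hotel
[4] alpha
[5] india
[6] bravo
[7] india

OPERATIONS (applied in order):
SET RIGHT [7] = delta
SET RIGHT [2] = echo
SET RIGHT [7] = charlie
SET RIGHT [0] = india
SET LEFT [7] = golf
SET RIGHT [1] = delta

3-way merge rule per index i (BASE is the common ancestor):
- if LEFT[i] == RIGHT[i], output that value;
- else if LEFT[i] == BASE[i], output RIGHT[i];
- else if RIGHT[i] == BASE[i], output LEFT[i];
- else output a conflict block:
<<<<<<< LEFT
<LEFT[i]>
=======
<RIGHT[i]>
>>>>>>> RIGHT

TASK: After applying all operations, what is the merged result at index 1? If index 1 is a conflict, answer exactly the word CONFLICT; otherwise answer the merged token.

Answer: delta

Derivation:
Final LEFT:  [golf, kilo, kilo, hotel, alpha, india, bravo, golf]
Final RIGHT: [india, delta, echo, hotel, alpha, india, bravo, charlie]
i=0: L=golf=BASE, R=india -> take RIGHT -> india
i=1: L=kilo=BASE, R=delta -> take RIGHT -> delta
i=2: L=kilo=BASE, R=echo -> take RIGHT -> echo
i=3: L=hotel R=hotel -> agree -> hotel
i=4: L=alpha R=alpha -> agree -> alpha
i=5: L=india R=india -> agree -> india
i=6: L=bravo R=bravo -> agree -> bravo
i=7: BASE=india L=golf R=charlie all differ -> CONFLICT
Index 1 -> delta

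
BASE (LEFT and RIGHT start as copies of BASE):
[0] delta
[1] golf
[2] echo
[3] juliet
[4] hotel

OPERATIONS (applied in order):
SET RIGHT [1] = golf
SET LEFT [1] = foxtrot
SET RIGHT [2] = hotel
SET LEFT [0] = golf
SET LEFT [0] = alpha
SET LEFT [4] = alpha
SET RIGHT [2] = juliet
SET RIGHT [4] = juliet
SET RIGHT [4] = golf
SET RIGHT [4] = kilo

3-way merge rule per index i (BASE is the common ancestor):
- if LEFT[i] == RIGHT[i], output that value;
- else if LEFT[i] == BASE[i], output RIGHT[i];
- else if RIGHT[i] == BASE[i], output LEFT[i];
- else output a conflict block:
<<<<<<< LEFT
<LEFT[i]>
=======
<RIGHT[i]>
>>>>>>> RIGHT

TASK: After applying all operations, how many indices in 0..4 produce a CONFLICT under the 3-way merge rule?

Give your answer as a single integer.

Final LEFT:  [alpha, foxtrot, echo, juliet, alpha]
Final RIGHT: [delta, golf, juliet, juliet, kilo]
i=0: L=alpha, R=delta=BASE -> take LEFT -> alpha
i=1: L=foxtrot, R=golf=BASE -> take LEFT -> foxtrot
i=2: L=echo=BASE, R=juliet -> take RIGHT -> juliet
i=3: L=juliet R=juliet -> agree -> juliet
i=4: BASE=hotel L=alpha R=kilo all differ -> CONFLICT
Conflict count: 1

Answer: 1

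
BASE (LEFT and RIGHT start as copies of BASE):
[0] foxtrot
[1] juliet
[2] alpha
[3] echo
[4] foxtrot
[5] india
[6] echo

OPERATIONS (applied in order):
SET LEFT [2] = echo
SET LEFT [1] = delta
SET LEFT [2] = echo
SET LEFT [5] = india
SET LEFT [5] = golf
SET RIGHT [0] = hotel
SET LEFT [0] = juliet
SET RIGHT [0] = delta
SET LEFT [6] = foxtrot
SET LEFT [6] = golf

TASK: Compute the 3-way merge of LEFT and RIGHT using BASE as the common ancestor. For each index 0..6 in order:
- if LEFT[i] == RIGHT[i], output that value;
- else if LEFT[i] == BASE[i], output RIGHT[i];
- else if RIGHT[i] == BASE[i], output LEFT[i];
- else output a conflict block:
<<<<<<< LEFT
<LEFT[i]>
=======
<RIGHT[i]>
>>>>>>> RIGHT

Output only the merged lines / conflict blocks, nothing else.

Answer: <<<<<<< LEFT
juliet
=======
delta
>>>>>>> RIGHT
delta
echo
echo
foxtrot
golf
golf

Derivation:
Final LEFT:  [juliet, delta, echo, echo, foxtrot, golf, golf]
Final RIGHT: [delta, juliet, alpha, echo, foxtrot, india, echo]
i=0: BASE=foxtrot L=juliet R=delta all differ -> CONFLICT
i=1: L=delta, R=juliet=BASE -> take LEFT -> delta
i=2: L=echo, R=alpha=BASE -> take LEFT -> echo
i=3: L=echo R=echo -> agree -> echo
i=4: L=foxtrot R=foxtrot -> agree -> foxtrot
i=5: L=golf, R=india=BASE -> take LEFT -> golf
i=6: L=golf, R=echo=BASE -> take LEFT -> golf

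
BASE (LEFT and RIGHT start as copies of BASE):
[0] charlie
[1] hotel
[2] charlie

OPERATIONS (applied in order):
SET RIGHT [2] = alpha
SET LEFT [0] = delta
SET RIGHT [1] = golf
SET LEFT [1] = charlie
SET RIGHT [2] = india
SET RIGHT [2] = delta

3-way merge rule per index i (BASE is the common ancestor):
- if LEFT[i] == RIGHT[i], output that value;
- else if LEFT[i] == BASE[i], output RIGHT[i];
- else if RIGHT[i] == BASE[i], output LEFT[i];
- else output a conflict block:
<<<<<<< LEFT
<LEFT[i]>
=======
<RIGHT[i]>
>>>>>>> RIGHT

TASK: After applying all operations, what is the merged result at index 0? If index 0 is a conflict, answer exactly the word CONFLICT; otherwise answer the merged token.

Answer: delta

Derivation:
Final LEFT:  [delta, charlie, charlie]
Final RIGHT: [charlie, golf, delta]
i=0: L=delta, R=charlie=BASE -> take LEFT -> delta
i=1: BASE=hotel L=charlie R=golf all differ -> CONFLICT
i=2: L=charlie=BASE, R=delta -> take RIGHT -> delta
Index 0 -> delta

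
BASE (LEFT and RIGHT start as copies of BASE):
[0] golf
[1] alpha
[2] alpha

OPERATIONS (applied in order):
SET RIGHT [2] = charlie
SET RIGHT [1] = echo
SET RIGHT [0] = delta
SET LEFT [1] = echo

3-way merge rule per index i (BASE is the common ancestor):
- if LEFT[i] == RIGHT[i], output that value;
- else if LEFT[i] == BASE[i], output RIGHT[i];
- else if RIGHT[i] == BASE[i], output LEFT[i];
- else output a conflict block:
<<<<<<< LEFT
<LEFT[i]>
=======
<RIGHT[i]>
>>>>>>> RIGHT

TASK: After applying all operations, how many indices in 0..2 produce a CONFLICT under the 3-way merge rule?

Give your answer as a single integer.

Final LEFT:  [golf, echo, alpha]
Final RIGHT: [delta, echo, charlie]
i=0: L=golf=BASE, R=delta -> take RIGHT -> delta
i=1: L=echo R=echo -> agree -> echo
i=2: L=alpha=BASE, R=charlie -> take RIGHT -> charlie
Conflict count: 0

Answer: 0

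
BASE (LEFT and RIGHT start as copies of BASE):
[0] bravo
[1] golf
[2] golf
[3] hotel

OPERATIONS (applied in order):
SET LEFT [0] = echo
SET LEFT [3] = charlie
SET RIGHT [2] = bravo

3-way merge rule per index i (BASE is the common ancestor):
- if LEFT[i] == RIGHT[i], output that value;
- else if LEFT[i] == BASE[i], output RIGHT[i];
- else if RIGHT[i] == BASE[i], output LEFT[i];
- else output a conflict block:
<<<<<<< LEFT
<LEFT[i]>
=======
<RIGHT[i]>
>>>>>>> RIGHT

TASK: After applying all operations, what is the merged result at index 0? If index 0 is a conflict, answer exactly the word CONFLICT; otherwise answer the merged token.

Final LEFT:  [echo, golf, golf, charlie]
Final RIGHT: [bravo, golf, bravo, hotel]
i=0: L=echo, R=bravo=BASE -> take LEFT -> echo
i=1: L=golf R=golf -> agree -> golf
i=2: L=golf=BASE, R=bravo -> take RIGHT -> bravo
i=3: L=charlie, R=hotel=BASE -> take LEFT -> charlie
Index 0 -> echo

Answer: echo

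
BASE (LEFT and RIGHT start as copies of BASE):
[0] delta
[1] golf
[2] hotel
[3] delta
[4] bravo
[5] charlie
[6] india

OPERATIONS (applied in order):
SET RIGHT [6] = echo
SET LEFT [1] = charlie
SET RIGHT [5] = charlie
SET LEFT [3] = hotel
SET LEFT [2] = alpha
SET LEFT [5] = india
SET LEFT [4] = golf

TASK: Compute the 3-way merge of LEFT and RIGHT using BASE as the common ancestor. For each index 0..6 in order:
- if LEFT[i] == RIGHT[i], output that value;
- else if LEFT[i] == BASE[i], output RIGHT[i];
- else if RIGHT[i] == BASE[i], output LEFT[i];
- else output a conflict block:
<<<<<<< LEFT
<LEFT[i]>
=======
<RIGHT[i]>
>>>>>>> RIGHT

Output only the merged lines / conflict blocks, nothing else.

Answer: delta
charlie
alpha
hotel
golf
india
echo

Derivation:
Final LEFT:  [delta, charlie, alpha, hotel, golf, india, india]
Final RIGHT: [delta, golf, hotel, delta, bravo, charlie, echo]
i=0: L=delta R=delta -> agree -> delta
i=1: L=charlie, R=golf=BASE -> take LEFT -> charlie
i=2: L=alpha, R=hotel=BASE -> take LEFT -> alpha
i=3: L=hotel, R=delta=BASE -> take LEFT -> hotel
i=4: L=golf, R=bravo=BASE -> take LEFT -> golf
i=5: L=india, R=charlie=BASE -> take LEFT -> india
i=6: L=india=BASE, R=echo -> take RIGHT -> echo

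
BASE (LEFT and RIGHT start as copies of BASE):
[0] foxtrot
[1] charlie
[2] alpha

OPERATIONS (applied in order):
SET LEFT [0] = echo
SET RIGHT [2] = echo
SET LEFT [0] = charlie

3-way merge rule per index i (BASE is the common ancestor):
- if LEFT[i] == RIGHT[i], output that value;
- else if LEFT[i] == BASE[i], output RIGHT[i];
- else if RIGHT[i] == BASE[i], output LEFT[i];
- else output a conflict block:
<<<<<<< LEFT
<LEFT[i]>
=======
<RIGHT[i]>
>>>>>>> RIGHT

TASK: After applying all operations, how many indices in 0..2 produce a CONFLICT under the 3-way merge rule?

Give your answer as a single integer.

Answer: 0

Derivation:
Final LEFT:  [charlie, charlie, alpha]
Final RIGHT: [foxtrot, charlie, echo]
i=0: L=charlie, R=foxtrot=BASE -> take LEFT -> charlie
i=1: L=charlie R=charlie -> agree -> charlie
i=2: L=alpha=BASE, R=echo -> take RIGHT -> echo
Conflict count: 0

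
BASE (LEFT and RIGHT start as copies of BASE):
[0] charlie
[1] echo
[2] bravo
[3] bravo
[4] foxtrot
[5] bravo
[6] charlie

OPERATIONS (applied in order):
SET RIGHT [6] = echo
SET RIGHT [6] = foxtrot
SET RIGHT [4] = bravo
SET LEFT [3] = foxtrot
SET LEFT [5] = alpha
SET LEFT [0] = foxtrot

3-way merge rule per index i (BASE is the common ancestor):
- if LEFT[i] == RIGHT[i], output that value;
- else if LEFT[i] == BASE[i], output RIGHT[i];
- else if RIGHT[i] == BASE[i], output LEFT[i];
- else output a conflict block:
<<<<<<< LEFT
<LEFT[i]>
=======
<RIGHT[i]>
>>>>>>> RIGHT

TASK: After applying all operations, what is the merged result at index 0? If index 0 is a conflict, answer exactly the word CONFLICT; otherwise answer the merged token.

Final LEFT:  [foxtrot, echo, bravo, foxtrot, foxtrot, alpha, charlie]
Final RIGHT: [charlie, echo, bravo, bravo, bravo, bravo, foxtrot]
i=0: L=foxtrot, R=charlie=BASE -> take LEFT -> foxtrot
i=1: L=echo R=echo -> agree -> echo
i=2: L=bravo R=bravo -> agree -> bravo
i=3: L=foxtrot, R=bravo=BASE -> take LEFT -> foxtrot
i=4: L=foxtrot=BASE, R=bravo -> take RIGHT -> bravo
i=5: L=alpha, R=bravo=BASE -> take LEFT -> alpha
i=6: L=charlie=BASE, R=foxtrot -> take RIGHT -> foxtrot
Index 0 -> foxtrot

Answer: foxtrot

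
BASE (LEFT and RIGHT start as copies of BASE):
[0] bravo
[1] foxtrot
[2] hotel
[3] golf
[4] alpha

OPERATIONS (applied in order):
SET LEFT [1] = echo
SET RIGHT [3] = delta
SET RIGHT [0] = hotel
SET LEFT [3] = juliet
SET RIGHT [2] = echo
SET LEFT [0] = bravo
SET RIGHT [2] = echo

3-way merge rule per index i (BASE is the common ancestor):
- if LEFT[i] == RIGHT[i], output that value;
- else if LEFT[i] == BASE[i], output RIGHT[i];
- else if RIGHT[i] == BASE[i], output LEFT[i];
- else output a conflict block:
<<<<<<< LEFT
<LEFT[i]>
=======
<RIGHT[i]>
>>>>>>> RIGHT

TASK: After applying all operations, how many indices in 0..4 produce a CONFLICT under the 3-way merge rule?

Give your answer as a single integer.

Final LEFT:  [bravo, echo, hotel, juliet, alpha]
Final RIGHT: [hotel, foxtrot, echo, delta, alpha]
i=0: L=bravo=BASE, R=hotel -> take RIGHT -> hotel
i=1: L=echo, R=foxtrot=BASE -> take LEFT -> echo
i=2: L=hotel=BASE, R=echo -> take RIGHT -> echo
i=3: BASE=golf L=juliet R=delta all differ -> CONFLICT
i=4: L=alpha R=alpha -> agree -> alpha
Conflict count: 1

Answer: 1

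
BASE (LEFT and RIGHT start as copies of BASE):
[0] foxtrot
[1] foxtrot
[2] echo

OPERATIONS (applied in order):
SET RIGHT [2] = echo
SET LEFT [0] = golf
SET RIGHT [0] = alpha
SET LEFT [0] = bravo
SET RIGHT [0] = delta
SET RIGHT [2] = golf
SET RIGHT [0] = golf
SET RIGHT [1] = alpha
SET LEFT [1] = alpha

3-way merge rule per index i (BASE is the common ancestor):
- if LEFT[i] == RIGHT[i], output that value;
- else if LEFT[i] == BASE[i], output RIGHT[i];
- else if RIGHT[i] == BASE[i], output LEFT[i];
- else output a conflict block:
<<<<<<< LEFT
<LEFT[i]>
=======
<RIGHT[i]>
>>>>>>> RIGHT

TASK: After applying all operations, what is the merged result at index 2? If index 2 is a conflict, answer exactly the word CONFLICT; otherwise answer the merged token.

Answer: golf

Derivation:
Final LEFT:  [bravo, alpha, echo]
Final RIGHT: [golf, alpha, golf]
i=0: BASE=foxtrot L=bravo R=golf all differ -> CONFLICT
i=1: L=alpha R=alpha -> agree -> alpha
i=2: L=echo=BASE, R=golf -> take RIGHT -> golf
Index 2 -> golf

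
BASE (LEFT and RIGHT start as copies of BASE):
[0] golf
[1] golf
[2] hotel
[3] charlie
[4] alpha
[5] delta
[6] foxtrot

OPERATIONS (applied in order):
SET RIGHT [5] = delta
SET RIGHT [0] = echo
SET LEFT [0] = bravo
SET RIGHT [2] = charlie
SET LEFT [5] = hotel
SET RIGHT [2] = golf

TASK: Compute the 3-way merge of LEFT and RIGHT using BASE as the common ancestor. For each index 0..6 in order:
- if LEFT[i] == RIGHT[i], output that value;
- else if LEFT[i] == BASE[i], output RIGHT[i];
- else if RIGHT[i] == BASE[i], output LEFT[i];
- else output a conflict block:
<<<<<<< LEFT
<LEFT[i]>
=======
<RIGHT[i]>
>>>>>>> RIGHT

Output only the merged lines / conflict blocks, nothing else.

Final LEFT:  [bravo, golf, hotel, charlie, alpha, hotel, foxtrot]
Final RIGHT: [echo, golf, golf, charlie, alpha, delta, foxtrot]
i=0: BASE=golf L=bravo R=echo all differ -> CONFLICT
i=1: L=golf R=golf -> agree -> golf
i=2: L=hotel=BASE, R=golf -> take RIGHT -> golf
i=3: L=charlie R=charlie -> agree -> charlie
i=4: L=alpha R=alpha -> agree -> alpha
i=5: L=hotel, R=delta=BASE -> take LEFT -> hotel
i=6: L=foxtrot R=foxtrot -> agree -> foxtrot

Answer: <<<<<<< LEFT
bravo
=======
echo
>>>>>>> RIGHT
golf
golf
charlie
alpha
hotel
foxtrot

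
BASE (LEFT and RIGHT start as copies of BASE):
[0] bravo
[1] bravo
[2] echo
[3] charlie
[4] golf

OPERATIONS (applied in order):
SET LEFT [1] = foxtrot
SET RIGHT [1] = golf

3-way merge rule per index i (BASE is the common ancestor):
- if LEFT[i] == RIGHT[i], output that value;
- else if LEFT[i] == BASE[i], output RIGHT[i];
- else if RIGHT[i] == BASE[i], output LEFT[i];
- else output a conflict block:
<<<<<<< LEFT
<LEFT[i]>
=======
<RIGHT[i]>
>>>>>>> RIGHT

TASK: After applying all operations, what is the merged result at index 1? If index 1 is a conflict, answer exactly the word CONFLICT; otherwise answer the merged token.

Final LEFT:  [bravo, foxtrot, echo, charlie, golf]
Final RIGHT: [bravo, golf, echo, charlie, golf]
i=0: L=bravo R=bravo -> agree -> bravo
i=1: BASE=bravo L=foxtrot R=golf all differ -> CONFLICT
i=2: L=echo R=echo -> agree -> echo
i=3: L=charlie R=charlie -> agree -> charlie
i=4: L=golf R=golf -> agree -> golf
Index 1 -> CONFLICT

Answer: CONFLICT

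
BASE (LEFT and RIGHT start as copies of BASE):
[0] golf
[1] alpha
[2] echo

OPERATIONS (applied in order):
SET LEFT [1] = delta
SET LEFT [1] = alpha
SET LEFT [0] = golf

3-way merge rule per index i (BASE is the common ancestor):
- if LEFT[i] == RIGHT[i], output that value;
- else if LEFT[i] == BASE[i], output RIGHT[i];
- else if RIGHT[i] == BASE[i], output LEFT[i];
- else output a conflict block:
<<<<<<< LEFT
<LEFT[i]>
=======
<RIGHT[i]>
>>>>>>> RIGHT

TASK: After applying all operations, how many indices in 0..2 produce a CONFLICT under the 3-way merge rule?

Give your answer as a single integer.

Final LEFT:  [golf, alpha, echo]
Final RIGHT: [golf, alpha, echo]
i=0: L=golf R=golf -> agree -> golf
i=1: L=alpha R=alpha -> agree -> alpha
i=2: L=echo R=echo -> agree -> echo
Conflict count: 0

Answer: 0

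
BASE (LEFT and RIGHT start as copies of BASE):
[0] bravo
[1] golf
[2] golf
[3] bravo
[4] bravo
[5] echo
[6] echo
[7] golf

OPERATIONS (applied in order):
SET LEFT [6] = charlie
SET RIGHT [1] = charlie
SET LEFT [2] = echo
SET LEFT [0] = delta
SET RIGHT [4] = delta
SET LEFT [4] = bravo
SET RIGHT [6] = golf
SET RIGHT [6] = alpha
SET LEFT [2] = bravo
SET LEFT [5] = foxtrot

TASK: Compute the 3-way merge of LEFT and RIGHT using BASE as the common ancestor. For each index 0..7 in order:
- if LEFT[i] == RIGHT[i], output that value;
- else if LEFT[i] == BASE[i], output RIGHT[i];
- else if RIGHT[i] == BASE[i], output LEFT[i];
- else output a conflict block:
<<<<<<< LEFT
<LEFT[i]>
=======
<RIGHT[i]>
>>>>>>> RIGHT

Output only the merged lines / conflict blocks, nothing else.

Answer: delta
charlie
bravo
bravo
delta
foxtrot
<<<<<<< LEFT
charlie
=======
alpha
>>>>>>> RIGHT
golf

Derivation:
Final LEFT:  [delta, golf, bravo, bravo, bravo, foxtrot, charlie, golf]
Final RIGHT: [bravo, charlie, golf, bravo, delta, echo, alpha, golf]
i=0: L=delta, R=bravo=BASE -> take LEFT -> delta
i=1: L=golf=BASE, R=charlie -> take RIGHT -> charlie
i=2: L=bravo, R=golf=BASE -> take LEFT -> bravo
i=3: L=bravo R=bravo -> agree -> bravo
i=4: L=bravo=BASE, R=delta -> take RIGHT -> delta
i=5: L=foxtrot, R=echo=BASE -> take LEFT -> foxtrot
i=6: BASE=echo L=charlie R=alpha all differ -> CONFLICT
i=7: L=golf R=golf -> agree -> golf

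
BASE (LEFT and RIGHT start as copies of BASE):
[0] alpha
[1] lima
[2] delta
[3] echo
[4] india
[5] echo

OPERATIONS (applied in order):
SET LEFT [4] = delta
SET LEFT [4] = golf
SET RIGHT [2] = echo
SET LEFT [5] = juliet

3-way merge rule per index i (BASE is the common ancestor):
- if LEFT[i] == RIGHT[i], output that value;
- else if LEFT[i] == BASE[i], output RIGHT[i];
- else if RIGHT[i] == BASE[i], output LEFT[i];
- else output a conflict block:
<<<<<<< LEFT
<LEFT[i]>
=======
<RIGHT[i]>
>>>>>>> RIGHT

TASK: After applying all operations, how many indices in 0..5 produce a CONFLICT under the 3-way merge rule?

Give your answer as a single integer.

Answer: 0

Derivation:
Final LEFT:  [alpha, lima, delta, echo, golf, juliet]
Final RIGHT: [alpha, lima, echo, echo, india, echo]
i=0: L=alpha R=alpha -> agree -> alpha
i=1: L=lima R=lima -> agree -> lima
i=2: L=delta=BASE, R=echo -> take RIGHT -> echo
i=3: L=echo R=echo -> agree -> echo
i=4: L=golf, R=india=BASE -> take LEFT -> golf
i=5: L=juliet, R=echo=BASE -> take LEFT -> juliet
Conflict count: 0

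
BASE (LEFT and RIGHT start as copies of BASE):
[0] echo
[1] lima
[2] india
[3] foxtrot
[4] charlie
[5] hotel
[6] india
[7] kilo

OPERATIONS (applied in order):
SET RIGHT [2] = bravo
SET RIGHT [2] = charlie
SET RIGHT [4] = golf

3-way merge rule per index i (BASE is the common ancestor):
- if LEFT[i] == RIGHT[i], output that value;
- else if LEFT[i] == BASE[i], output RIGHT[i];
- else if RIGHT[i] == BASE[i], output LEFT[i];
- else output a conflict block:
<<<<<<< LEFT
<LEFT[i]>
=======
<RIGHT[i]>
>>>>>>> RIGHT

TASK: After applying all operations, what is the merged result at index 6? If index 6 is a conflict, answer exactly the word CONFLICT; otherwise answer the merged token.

Answer: india

Derivation:
Final LEFT:  [echo, lima, india, foxtrot, charlie, hotel, india, kilo]
Final RIGHT: [echo, lima, charlie, foxtrot, golf, hotel, india, kilo]
i=0: L=echo R=echo -> agree -> echo
i=1: L=lima R=lima -> agree -> lima
i=2: L=india=BASE, R=charlie -> take RIGHT -> charlie
i=3: L=foxtrot R=foxtrot -> agree -> foxtrot
i=4: L=charlie=BASE, R=golf -> take RIGHT -> golf
i=5: L=hotel R=hotel -> agree -> hotel
i=6: L=india R=india -> agree -> india
i=7: L=kilo R=kilo -> agree -> kilo
Index 6 -> india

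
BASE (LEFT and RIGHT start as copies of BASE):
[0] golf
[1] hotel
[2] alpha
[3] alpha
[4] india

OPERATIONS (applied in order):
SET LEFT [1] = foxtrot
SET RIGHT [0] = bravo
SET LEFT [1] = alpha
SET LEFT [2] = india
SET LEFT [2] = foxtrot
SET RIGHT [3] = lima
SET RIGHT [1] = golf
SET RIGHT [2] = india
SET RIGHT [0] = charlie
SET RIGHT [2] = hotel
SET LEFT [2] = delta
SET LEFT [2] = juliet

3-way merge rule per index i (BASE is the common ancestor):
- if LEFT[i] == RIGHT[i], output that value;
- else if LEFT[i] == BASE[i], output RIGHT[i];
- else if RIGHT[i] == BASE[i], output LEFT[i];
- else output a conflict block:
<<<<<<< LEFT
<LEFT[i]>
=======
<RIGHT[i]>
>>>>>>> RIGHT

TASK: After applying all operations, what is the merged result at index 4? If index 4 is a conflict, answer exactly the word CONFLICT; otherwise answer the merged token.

Answer: india

Derivation:
Final LEFT:  [golf, alpha, juliet, alpha, india]
Final RIGHT: [charlie, golf, hotel, lima, india]
i=0: L=golf=BASE, R=charlie -> take RIGHT -> charlie
i=1: BASE=hotel L=alpha R=golf all differ -> CONFLICT
i=2: BASE=alpha L=juliet R=hotel all differ -> CONFLICT
i=3: L=alpha=BASE, R=lima -> take RIGHT -> lima
i=4: L=india R=india -> agree -> india
Index 4 -> india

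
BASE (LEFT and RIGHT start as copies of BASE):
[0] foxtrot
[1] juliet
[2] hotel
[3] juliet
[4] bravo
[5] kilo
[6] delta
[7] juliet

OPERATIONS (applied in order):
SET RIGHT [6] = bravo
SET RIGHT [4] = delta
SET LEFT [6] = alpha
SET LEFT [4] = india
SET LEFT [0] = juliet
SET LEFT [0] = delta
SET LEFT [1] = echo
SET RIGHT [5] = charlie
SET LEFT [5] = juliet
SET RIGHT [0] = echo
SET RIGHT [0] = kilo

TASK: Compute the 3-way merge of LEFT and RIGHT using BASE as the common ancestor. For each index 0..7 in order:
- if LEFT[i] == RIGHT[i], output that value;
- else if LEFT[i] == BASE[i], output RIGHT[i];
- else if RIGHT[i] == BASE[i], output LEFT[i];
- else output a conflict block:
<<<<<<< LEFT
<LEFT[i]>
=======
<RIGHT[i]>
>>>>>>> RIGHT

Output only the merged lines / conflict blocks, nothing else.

Answer: <<<<<<< LEFT
delta
=======
kilo
>>>>>>> RIGHT
echo
hotel
juliet
<<<<<<< LEFT
india
=======
delta
>>>>>>> RIGHT
<<<<<<< LEFT
juliet
=======
charlie
>>>>>>> RIGHT
<<<<<<< LEFT
alpha
=======
bravo
>>>>>>> RIGHT
juliet

Derivation:
Final LEFT:  [delta, echo, hotel, juliet, india, juliet, alpha, juliet]
Final RIGHT: [kilo, juliet, hotel, juliet, delta, charlie, bravo, juliet]
i=0: BASE=foxtrot L=delta R=kilo all differ -> CONFLICT
i=1: L=echo, R=juliet=BASE -> take LEFT -> echo
i=2: L=hotel R=hotel -> agree -> hotel
i=3: L=juliet R=juliet -> agree -> juliet
i=4: BASE=bravo L=india R=delta all differ -> CONFLICT
i=5: BASE=kilo L=juliet R=charlie all differ -> CONFLICT
i=6: BASE=delta L=alpha R=bravo all differ -> CONFLICT
i=7: L=juliet R=juliet -> agree -> juliet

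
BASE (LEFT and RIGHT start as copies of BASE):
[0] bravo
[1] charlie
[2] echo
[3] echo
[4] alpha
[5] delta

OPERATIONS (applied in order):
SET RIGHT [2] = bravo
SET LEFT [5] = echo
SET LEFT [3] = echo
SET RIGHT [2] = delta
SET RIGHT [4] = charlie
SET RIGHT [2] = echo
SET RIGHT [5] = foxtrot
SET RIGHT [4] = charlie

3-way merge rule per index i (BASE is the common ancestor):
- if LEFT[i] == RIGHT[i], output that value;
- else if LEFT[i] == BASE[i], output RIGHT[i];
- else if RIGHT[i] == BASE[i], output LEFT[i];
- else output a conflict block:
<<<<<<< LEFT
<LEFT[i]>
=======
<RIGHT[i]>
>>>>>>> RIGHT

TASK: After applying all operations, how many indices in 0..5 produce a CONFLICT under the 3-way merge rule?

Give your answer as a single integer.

Answer: 1

Derivation:
Final LEFT:  [bravo, charlie, echo, echo, alpha, echo]
Final RIGHT: [bravo, charlie, echo, echo, charlie, foxtrot]
i=0: L=bravo R=bravo -> agree -> bravo
i=1: L=charlie R=charlie -> agree -> charlie
i=2: L=echo R=echo -> agree -> echo
i=3: L=echo R=echo -> agree -> echo
i=4: L=alpha=BASE, R=charlie -> take RIGHT -> charlie
i=5: BASE=delta L=echo R=foxtrot all differ -> CONFLICT
Conflict count: 1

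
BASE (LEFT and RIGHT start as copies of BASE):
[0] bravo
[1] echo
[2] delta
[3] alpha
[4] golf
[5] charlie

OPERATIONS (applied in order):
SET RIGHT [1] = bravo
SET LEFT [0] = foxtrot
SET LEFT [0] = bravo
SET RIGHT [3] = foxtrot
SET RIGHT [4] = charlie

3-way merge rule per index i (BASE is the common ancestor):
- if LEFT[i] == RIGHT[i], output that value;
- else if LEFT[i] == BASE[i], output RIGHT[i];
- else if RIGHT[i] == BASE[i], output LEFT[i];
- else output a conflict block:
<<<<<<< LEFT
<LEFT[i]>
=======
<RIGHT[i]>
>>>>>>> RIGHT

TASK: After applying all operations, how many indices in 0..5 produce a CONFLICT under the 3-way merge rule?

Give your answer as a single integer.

Answer: 0

Derivation:
Final LEFT:  [bravo, echo, delta, alpha, golf, charlie]
Final RIGHT: [bravo, bravo, delta, foxtrot, charlie, charlie]
i=0: L=bravo R=bravo -> agree -> bravo
i=1: L=echo=BASE, R=bravo -> take RIGHT -> bravo
i=2: L=delta R=delta -> agree -> delta
i=3: L=alpha=BASE, R=foxtrot -> take RIGHT -> foxtrot
i=4: L=golf=BASE, R=charlie -> take RIGHT -> charlie
i=5: L=charlie R=charlie -> agree -> charlie
Conflict count: 0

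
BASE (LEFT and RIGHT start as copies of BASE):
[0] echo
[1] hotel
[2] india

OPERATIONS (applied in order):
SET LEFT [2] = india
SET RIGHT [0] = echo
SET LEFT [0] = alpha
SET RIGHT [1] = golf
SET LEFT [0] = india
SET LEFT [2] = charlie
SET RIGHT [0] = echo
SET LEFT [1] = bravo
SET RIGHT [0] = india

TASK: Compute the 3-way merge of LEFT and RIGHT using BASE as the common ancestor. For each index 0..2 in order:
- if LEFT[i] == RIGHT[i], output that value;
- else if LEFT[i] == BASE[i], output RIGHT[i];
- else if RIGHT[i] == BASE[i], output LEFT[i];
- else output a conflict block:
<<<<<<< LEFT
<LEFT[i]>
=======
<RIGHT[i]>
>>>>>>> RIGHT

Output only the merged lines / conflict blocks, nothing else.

Answer: india
<<<<<<< LEFT
bravo
=======
golf
>>>>>>> RIGHT
charlie

Derivation:
Final LEFT:  [india, bravo, charlie]
Final RIGHT: [india, golf, india]
i=0: L=india R=india -> agree -> india
i=1: BASE=hotel L=bravo R=golf all differ -> CONFLICT
i=2: L=charlie, R=india=BASE -> take LEFT -> charlie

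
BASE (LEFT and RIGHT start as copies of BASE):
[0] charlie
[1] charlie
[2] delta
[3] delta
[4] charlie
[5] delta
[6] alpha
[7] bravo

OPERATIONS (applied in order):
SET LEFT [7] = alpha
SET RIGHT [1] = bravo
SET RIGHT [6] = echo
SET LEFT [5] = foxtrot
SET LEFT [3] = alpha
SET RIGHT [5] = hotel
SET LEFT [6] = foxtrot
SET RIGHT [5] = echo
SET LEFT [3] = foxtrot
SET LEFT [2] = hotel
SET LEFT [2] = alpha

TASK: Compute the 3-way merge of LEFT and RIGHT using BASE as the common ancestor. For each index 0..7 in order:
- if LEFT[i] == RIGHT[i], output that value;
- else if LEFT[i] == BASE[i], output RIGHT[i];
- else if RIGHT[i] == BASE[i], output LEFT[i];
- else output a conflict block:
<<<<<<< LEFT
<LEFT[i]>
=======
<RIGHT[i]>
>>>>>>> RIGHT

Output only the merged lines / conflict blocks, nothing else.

Final LEFT:  [charlie, charlie, alpha, foxtrot, charlie, foxtrot, foxtrot, alpha]
Final RIGHT: [charlie, bravo, delta, delta, charlie, echo, echo, bravo]
i=0: L=charlie R=charlie -> agree -> charlie
i=1: L=charlie=BASE, R=bravo -> take RIGHT -> bravo
i=2: L=alpha, R=delta=BASE -> take LEFT -> alpha
i=3: L=foxtrot, R=delta=BASE -> take LEFT -> foxtrot
i=4: L=charlie R=charlie -> agree -> charlie
i=5: BASE=delta L=foxtrot R=echo all differ -> CONFLICT
i=6: BASE=alpha L=foxtrot R=echo all differ -> CONFLICT
i=7: L=alpha, R=bravo=BASE -> take LEFT -> alpha

Answer: charlie
bravo
alpha
foxtrot
charlie
<<<<<<< LEFT
foxtrot
=======
echo
>>>>>>> RIGHT
<<<<<<< LEFT
foxtrot
=======
echo
>>>>>>> RIGHT
alpha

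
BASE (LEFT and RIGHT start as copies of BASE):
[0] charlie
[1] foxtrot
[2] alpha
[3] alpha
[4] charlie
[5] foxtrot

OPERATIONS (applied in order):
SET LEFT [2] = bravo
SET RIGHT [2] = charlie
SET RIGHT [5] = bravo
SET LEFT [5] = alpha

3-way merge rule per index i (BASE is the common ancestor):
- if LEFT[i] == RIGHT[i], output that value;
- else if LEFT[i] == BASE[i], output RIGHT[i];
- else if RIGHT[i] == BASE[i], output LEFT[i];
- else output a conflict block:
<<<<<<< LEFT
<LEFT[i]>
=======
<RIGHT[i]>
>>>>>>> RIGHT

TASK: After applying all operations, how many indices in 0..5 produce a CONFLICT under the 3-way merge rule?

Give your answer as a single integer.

Final LEFT:  [charlie, foxtrot, bravo, alpha, charlie, alpha]
Final RIGHT: [charlie, foxtrot, charlie, alpha, charlie, bravo]
i=0: L=charlie R=charlie -> agree -> charlie
i=1: L=foxtrot R=foxtrot -> agree -> foxtrot
i=2: BASE=alpha L=bravo R=charlie all differ -> CONFLICT
i=3: L=alpha R=alpha -> agree -> alpha
i=4: L=charlie R=charlie -> agree -> charlie
i=5: BASE=foxtrot L=alpha R=bravo all differ -> CONFLICT
Conflict count: 2

Answer: 2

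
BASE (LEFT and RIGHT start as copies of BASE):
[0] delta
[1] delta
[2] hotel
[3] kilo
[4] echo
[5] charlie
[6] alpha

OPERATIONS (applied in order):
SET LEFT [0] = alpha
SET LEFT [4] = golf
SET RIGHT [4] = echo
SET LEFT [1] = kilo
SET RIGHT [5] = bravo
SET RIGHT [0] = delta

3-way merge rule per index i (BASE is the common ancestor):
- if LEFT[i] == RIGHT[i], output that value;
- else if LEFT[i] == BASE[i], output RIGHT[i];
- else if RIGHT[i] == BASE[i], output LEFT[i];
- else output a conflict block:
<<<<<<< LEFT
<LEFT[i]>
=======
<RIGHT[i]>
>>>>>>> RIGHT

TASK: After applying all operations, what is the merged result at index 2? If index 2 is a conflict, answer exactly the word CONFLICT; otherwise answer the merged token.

Answer: hotel

Derivation:
Final LEFT:  [alpha, kilo, hotel, kilo, golf, charlie, alpha]
Final RIGHT: [delta, delta, hotel, kilo, echo, bravo, alpha]
i=0: L=alpha, R=delta=BASE -> take LEFT -> alpha
i=1: L=kilo, R=delta=BASE -> take LEFT -> kilo
i=2: L=hotel R=hotel -> agree -> hotel
i=3: L=kilo R=kilo -> agree -> kilo
i=4: L=golf, R=echo=BASE -> take LEFT -> golf
i=5: L=charlie=BASE, R=bravo -> take RIGHT -> bravo
i=6: L=alpha R=alpha -> agree -> alpha
Index 2 -> hotel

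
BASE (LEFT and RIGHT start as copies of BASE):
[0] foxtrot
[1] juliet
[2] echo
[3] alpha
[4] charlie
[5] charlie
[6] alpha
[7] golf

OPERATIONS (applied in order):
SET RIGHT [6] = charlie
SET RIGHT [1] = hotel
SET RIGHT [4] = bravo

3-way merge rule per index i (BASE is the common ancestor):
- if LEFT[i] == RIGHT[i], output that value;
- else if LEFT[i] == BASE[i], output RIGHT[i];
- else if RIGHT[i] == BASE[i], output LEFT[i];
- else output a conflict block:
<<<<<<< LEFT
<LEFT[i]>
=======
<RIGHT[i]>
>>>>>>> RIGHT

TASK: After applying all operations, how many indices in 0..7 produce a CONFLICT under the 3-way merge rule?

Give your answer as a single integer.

Answer: 0

Derivation:
Final LEFT:  [foxtrot, juliet, echo, alpha, charlie, charlie, alpha, golf]
Final RIGHT: [foxtrot, hotel, echo, alpha, bravo, charlie, charlie, golf]
i=0: L=foxtrot R=foxtrot -> agree -> foxtrot
i=1: L=juliet=BASE, R=hotel -> take RIGHT -> hotel
i=2: L=echo R=echo -> agree -> echo
i=3: L=alpha R=alpha -> agree -> alpha
i=4: L=charlie=BASE, R=bravo -> take RIGHT -> bravo
i=5: L=charlie R=charlie -> agree -> charlie
i=6: L=alpha=BASE, R=charlie -> take RIGHT -> charlie
i=7: L=golf R=golf -> agree -> golf
Conflict count: 0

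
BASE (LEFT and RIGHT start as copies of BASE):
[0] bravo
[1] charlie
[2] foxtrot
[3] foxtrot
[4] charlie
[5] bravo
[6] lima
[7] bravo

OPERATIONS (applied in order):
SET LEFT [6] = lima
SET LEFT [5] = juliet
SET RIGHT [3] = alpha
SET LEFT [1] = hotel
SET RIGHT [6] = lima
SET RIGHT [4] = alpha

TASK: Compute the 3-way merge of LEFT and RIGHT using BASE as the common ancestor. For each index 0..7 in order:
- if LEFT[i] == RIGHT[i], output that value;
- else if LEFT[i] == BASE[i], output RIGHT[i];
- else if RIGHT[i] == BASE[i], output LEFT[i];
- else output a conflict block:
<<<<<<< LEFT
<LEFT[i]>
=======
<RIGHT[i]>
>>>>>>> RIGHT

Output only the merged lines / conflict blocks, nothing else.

Final LEFT:  [bravo, hotel, foxtrot, foxtrot, charlie, juliet, lima, bravo]
Final RIGHT: [bravo, charlie, foxtrot, alpha, alpha, bravo, lima, bravo]
i=0: L=bravo R=bravo -> agree -> bravo
i=1: L=hotel, R=charlie=BASE -> take LEFT -> hotel
i=2: L=foxtrot R=foxtrot -> agree -> foxtrot
i=3: L=foxtrot=BASE, R=alpha -> take RIGHT -> alpha
i=4: L=charlie=BASE, R=alpha -> take RIGHT -> alpha
i=5: L=juliet, R=bravo=BASE -> take LEFT -> juliet
i=6: L=lima R=lima -> agree -> lima
i=7: L=bravo R=bravo -> agree -> bravo

Answer: bravo
hotel
foxtrot
alpha
alpha
juliet
lima
bravo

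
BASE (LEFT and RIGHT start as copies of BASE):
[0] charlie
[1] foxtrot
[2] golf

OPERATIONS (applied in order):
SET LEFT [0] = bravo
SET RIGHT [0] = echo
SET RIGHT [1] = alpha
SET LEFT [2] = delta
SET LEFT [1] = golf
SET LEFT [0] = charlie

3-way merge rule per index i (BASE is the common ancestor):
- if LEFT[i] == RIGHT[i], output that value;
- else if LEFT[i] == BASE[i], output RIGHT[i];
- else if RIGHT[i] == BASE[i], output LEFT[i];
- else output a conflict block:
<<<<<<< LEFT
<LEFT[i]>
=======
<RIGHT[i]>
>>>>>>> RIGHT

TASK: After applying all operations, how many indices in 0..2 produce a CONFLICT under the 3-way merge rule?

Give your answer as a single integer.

Answer: 1

Derivation:
Final LEFT:  [charlie, golf, delta]
Final RIGHT: [echo, alpha, golf]
i=0: L=charlie=BASE, R=echo -> take RIGHT -> echo
i=1: BASE=foxtrot L=golf R=alpha all differ -> CONFLICT
i=2: L=delta, R=golf=BASE -> take LEFT -> delta
Conflict count: 1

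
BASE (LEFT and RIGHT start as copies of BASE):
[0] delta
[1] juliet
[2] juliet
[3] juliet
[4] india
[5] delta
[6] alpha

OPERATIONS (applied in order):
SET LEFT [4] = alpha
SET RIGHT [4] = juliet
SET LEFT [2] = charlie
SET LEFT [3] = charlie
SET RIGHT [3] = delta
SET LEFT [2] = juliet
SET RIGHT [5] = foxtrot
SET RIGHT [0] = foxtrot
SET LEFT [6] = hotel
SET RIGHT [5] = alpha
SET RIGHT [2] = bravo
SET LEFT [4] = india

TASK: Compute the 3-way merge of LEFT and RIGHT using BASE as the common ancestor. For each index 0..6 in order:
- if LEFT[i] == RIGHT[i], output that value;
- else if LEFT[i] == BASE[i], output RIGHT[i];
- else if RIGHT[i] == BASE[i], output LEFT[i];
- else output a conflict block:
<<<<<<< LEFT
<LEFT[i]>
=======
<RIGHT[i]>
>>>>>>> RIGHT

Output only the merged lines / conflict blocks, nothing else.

Answer: foxtrot
juliet
bravo
<<<<<<< LEFT
charlie
=======
delta
>>>>>>> RIGHT
juliet
alpha
hotel

Derivation:
Final LEFT:  [delta, juliet, juliet, charlie, india, delta, hotel]
Final RIGHT: [foxtrot, juliet, bravo, delta, juliet, alpha, alpha]
i=0: L=delta=BASE, R=foxtrot -> take RIGHT -> foxtrot
i=1: L=juliet R=juliet -> agree -> juliet
i=2: L=juliet=BASE, R=bravo -> take RIGHT -> bravo
i=3: BASE=juliet L=charlie R=delta all differ -> CONFLICT
i=4: L=india=BASE, R=juliet -> take RIGHT -> juliet
i=5: L=delta=BASE, R=alpha -> take RIGHT -> alpha
i=6: L=hotel, R=alpha=BASE -> take LEFT -> hotel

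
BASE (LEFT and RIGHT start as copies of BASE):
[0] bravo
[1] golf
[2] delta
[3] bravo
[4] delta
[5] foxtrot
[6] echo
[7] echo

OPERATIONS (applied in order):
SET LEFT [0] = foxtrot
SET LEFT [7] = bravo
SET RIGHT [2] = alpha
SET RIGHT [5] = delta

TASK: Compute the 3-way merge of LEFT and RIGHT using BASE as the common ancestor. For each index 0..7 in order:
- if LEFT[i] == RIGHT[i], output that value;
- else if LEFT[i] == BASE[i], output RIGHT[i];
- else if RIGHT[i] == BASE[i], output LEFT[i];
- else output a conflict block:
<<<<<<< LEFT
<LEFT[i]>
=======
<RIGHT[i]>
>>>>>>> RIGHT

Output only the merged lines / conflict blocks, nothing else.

Final LEFT:  [foxtrot, golf, delta, bravo, delta, foxtrot, echo, bravo]
Final RIGHT: [bravo, golf, alpha, bravo, delta, delta, echo, echo]
i=0: L=foxtrot, R=bravo=BASE -> take LEFT -> foxtrot
i=1: L=golf R=golf -> agree -> golf
i=2: L=delta=BASE, R=alpha -> take RIGHT -> alpha
i=3: L=bravo R=bravo -> agree -> bravo
i=4: L=delta R=delta -> agree -> delta
i=5: L=foxtrot=BASE, R=delta -> take RIGHT -> delta
i=6: L=echo R=echo -> agree -> echo
i=7: L=bravo, R=echo=BASE -> take LEFT -> bravo

Answer: foxtrot
golf
alpha
bravo
delta
delta
echo
bravo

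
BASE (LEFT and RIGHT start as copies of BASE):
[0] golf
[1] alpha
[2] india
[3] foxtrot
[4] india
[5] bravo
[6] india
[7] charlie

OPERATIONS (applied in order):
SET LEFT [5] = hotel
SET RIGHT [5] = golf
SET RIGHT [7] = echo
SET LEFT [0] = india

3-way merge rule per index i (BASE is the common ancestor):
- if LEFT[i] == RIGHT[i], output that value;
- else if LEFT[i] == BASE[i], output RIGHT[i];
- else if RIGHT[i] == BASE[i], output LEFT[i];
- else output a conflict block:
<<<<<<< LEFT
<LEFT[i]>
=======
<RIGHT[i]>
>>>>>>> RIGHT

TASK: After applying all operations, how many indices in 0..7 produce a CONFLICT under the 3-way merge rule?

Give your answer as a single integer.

Answer: 1

Derivation:
Final LEFT:  [india, alpha, india, foxtrot, india, hotel, india, charlie]
Final RIGHT: [golf, alpha, india, foxtrot, india, golf, india, echo]
i=0: L=india, R=golf=BASE -> take LEFT -> india
i=1: L=alpha R=alpha -> agree -> alpha
i=2: L=india R=india -> agree -> india
i=3: L=foxtrot R=foxtrot -> agree -> foxtrot
i=4: L=india R=india -> agree -> india
i=5: BASE=bravo L=hotel R=golf all differ -> CONFLICT
i=6: L=india R=india -> agree -> india
i=7: L=charlie=BASE, R=echo -> take RIGHT -> echo
Conflict count: 1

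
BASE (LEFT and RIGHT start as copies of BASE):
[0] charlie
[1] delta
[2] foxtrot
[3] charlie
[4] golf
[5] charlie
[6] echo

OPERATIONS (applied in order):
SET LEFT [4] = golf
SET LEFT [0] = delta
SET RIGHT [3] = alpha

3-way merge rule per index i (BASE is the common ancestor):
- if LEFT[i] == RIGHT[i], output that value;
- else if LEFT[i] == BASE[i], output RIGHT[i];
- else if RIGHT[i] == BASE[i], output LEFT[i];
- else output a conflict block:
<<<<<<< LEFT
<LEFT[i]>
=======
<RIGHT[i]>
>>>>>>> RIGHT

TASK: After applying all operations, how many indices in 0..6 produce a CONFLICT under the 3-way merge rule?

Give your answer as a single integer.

Final LEFT:  [delta, delta, foxtrot, charlie, golf, charlie, echo]
Final RIGHT: [charlie, delta, foxtrot, alpha, golf, charlie, echo]
i=0: L=delta, R=charlie=BASE -> take LEFT -> delta
i=1: L=delta R=delta -> agree -> delta
i=2: L=foxtrot R=foxtrot -> agree -> foxtrot
i=3: L=charlie=BASE, R=alpha -> take RIGHT -> alpha
i=4: L=golf R=golf -> agree -> golf
i=5: L=charlie R=charlie -> agree -> charlie
i=6: L=echo R=echo -> agree -> echo
Conflict count: 0

Answer: 0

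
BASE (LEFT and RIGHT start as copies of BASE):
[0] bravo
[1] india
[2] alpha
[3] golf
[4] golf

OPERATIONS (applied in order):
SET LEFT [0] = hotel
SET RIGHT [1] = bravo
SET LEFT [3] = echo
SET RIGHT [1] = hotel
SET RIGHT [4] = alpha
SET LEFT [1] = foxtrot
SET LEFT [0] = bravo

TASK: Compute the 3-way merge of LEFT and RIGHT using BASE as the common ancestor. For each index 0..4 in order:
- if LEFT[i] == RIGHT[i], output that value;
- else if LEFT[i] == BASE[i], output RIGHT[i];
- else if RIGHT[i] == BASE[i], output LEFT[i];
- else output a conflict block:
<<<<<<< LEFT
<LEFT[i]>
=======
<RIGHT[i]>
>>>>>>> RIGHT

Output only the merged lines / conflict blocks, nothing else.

Final LEFT:  [bravo, foxtrot, alpha, echo, golf]
Final RIGHT: [bravo, hotel, alpha, golf, alpha]
i=0: L=bravo R=bravo -> agree -> bravo
i=1: BASE=india L=foxtrot R=hotel all differ -> CONFLICT
i=2: L=alpha R=alpha -> agree -> alpha
i=3: L=echo, R=golf=BASE -> take LEFT -> echo
i=4: L=golf=BASE, R=alpha -> take RIGHT -> alpha

Answer: bravo
<<<<<<< LEFT
foxtrot
=======
hotel
>>>>>>> RIGHT
alpha
echo
alpha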